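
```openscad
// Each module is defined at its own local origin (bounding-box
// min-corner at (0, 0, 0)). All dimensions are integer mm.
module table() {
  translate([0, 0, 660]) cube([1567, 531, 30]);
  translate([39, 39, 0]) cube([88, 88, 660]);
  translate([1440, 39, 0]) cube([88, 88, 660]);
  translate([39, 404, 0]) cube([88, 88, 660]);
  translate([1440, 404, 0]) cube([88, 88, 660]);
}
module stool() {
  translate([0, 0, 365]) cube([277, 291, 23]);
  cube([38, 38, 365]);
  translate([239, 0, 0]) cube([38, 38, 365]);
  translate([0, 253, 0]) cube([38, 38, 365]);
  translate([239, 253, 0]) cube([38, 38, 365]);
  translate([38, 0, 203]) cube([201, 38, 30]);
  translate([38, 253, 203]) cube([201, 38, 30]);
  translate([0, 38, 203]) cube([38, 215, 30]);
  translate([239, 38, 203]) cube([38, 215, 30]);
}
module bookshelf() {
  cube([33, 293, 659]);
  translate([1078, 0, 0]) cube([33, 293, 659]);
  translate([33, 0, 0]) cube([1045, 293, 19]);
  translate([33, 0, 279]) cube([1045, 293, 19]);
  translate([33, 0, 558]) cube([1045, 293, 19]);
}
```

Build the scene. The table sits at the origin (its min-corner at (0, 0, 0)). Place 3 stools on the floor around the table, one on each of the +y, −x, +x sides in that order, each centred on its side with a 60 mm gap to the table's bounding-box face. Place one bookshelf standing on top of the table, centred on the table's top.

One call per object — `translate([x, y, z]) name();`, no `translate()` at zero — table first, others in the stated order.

table();
translate([645, 591, 0]) stool();
translate([-337, 120, 0]) stool();
translate([1627, 120, 0]) stool();
translate([228, 119, 690]) bookshelf();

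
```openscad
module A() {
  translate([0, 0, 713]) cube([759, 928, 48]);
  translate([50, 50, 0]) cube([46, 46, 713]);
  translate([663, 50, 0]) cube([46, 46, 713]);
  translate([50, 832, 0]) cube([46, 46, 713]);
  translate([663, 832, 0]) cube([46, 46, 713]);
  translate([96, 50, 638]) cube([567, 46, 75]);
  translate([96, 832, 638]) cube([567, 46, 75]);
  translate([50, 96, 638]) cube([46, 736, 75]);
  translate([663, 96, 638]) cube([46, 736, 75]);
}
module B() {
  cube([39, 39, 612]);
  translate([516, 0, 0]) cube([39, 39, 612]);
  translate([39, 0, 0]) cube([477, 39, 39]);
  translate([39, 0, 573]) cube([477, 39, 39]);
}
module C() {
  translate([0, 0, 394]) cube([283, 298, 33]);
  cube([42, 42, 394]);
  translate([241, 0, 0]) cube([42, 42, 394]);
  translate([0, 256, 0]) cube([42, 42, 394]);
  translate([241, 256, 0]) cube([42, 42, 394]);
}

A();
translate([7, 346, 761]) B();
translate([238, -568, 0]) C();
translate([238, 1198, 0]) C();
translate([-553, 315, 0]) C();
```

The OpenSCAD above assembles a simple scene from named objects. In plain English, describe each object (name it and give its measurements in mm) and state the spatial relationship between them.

A is a rectangular dining table. The top is 759×928×48 mm with its upper surface at z = 761 mm. It stands on four 46×46 mm square legs, each inset 50 mm from the nearest pair of top edges, running from the floor to the underside of the top. Four apron rails, 46 mm thick and 75 mm tall, run between adjacent legs with their top edges flush with the underside of the top and their outer faces flush with the legs' outer faces.

B is a rectangular picture frame lying in the x–z plane (depth along y). The opening is 477 mm wide (x) by 534 mm tall (z), surrounded by a border 39 mm wide on all four sides. The frame is 39 mm deep and is made of two full-height vertical stiles with two horizontal rails fitted between them.

C is a four-legged stool. The seat is a 283×298×33 mm slab whose top surface is at z = 427 mm; four square legs, each 42×42 mm in cross-section, run from the floor (z = 0) to the underside of the seat, each flush with a corner of the seat.

The picture frame is on top of the table. Three stools sit around the table at the −y, +y, −x sides.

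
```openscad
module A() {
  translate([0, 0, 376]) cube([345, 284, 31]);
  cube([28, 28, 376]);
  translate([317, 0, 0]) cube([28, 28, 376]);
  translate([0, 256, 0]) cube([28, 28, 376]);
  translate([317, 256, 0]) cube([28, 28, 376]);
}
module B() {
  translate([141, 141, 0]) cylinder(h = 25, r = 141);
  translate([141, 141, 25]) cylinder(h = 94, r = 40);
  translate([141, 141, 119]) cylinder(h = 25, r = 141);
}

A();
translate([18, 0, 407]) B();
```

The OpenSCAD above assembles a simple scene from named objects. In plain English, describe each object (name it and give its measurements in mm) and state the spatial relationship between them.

A is a four-legged stool. The seat is a 345×284×31 mm slab whose top surface is at z = 407 mm; four square legs, each 28×28 mm in cross-section, run from the floor (z = 0) to the underside of the seat, each flush with a corner of the seat.

B is a spool: two coaxial disc flanges of radius 141 mm and thickness 25 mm, joined by a core cylinder of radius 40 mm and height 94 mm. The lower flange rests on z = 0 and the three cylinders share a vertical axis.

The spool is on top of the stool.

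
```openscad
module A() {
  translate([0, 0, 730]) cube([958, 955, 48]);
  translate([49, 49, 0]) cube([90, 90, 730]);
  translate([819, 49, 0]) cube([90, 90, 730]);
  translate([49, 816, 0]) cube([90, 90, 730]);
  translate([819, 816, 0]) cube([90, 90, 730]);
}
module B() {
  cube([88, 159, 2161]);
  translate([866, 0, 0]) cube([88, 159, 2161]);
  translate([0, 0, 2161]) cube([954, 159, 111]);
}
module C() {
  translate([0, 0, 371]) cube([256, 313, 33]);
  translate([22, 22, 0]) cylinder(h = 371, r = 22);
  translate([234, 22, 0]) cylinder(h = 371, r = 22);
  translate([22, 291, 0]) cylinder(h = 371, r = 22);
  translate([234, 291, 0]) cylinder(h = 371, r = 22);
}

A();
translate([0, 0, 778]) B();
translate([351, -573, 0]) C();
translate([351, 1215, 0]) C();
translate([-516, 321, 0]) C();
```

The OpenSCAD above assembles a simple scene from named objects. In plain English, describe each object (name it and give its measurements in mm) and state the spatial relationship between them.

A is a table: top 958 mm (x) × 955 mm (y), 48 mm thick, upper face at z = 778 mm, on four 90×90 mm square legs, each inset 49 mm from the nearest pair of top edges, running from z = 0 to the bottom of the top.

B is a rectangular door frame: two vertical jambs of 88×159 mm section, 2161 mm tall, with a clear opening 778 mm wide between their inner faces. A header 111 mm tall and 159 mm deep lies on top of the jambs and spans the full outside width.

C is a four-legged stool. The seat is a 256×313×33 mm slab whose top surface is at z = 404 mm; four round legs, each 44 mm in diameter, run from the floor (z = 0) to the underside of the seat, each leg's axis is inset half a diameter from the nearest pair of seat edges (so the leg's bounding box is flush with the corner).

The door frame is on top of the table. Three stools sit around the table at the −y, +y, −x sides.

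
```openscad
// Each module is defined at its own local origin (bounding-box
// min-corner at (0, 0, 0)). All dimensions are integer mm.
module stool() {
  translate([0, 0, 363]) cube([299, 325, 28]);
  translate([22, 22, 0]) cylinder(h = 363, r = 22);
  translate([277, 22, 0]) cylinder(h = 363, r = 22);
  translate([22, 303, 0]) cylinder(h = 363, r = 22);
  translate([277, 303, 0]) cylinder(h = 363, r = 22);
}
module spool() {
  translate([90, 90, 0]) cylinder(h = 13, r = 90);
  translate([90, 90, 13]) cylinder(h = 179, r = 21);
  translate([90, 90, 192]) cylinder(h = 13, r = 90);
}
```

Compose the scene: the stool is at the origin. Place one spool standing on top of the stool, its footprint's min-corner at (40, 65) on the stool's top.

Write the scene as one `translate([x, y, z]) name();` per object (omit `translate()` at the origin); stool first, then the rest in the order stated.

stool();
translate([40, 65, 391]) spool();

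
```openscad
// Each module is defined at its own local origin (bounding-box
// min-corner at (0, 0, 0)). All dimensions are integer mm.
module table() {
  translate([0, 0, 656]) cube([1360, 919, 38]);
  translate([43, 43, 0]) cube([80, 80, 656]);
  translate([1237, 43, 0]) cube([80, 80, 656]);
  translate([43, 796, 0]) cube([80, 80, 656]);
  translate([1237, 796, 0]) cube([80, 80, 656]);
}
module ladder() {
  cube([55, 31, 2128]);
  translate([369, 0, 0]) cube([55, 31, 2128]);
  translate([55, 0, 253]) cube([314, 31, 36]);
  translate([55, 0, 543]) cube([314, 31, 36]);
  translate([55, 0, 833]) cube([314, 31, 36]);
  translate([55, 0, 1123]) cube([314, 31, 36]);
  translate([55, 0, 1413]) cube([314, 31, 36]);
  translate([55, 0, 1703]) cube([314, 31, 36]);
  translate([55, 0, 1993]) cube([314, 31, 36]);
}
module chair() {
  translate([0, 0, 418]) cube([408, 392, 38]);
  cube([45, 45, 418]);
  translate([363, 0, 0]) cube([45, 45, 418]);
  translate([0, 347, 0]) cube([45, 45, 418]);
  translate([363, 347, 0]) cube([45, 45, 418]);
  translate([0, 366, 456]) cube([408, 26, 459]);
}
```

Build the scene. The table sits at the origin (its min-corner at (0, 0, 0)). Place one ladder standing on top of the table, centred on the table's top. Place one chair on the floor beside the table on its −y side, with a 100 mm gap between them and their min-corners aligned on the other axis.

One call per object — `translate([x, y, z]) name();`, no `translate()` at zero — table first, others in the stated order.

table();
translate([468, 444, 694]) ladder();
translate([0, -492, 0]) chair();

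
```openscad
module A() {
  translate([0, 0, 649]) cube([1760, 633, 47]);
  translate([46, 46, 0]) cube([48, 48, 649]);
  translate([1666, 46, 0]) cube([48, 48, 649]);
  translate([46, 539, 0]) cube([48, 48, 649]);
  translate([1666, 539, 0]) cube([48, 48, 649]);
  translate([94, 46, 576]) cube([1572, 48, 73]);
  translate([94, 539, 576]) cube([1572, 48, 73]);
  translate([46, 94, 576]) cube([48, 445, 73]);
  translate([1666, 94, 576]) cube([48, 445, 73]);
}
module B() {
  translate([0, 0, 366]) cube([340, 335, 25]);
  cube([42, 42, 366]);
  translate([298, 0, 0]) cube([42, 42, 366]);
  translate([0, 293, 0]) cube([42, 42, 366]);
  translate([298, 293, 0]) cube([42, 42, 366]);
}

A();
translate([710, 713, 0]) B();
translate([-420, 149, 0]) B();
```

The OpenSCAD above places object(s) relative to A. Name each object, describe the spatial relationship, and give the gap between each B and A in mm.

A is a table. B is a stool. Two stools sit around the table at the +y, −x sides. The gap between each stool and the table is 80 mm.

Each stool's nearest face is 80 mm from the table's bounding box.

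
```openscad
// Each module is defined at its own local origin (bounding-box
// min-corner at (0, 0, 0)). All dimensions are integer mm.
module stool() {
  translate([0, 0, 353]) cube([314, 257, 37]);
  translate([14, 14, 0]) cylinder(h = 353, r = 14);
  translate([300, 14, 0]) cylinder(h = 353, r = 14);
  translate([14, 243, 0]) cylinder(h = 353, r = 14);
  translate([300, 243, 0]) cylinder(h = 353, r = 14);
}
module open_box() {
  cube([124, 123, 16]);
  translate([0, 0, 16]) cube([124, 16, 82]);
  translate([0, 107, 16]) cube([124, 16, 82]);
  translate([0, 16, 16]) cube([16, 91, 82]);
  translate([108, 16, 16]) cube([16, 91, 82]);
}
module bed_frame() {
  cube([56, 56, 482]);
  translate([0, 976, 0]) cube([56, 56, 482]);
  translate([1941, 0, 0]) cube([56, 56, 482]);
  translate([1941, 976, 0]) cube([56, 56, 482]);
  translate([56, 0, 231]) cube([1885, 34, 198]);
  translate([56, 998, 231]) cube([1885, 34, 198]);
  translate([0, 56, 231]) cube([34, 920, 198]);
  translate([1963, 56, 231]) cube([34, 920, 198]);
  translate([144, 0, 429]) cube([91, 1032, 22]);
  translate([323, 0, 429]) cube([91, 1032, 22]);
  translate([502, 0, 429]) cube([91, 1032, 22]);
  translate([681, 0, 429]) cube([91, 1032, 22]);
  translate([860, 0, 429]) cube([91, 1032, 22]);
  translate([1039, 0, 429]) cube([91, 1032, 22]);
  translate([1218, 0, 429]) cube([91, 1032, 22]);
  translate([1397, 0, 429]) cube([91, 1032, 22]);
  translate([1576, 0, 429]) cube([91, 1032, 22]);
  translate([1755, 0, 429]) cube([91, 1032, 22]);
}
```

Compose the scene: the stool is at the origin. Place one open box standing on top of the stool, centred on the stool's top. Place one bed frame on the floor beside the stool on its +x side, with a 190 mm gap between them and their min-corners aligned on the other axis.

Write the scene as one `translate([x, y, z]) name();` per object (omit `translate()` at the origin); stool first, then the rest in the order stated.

stool();
translate([95, 67, 390]) open_box();
translate([504, 0, 0]) bed_frame();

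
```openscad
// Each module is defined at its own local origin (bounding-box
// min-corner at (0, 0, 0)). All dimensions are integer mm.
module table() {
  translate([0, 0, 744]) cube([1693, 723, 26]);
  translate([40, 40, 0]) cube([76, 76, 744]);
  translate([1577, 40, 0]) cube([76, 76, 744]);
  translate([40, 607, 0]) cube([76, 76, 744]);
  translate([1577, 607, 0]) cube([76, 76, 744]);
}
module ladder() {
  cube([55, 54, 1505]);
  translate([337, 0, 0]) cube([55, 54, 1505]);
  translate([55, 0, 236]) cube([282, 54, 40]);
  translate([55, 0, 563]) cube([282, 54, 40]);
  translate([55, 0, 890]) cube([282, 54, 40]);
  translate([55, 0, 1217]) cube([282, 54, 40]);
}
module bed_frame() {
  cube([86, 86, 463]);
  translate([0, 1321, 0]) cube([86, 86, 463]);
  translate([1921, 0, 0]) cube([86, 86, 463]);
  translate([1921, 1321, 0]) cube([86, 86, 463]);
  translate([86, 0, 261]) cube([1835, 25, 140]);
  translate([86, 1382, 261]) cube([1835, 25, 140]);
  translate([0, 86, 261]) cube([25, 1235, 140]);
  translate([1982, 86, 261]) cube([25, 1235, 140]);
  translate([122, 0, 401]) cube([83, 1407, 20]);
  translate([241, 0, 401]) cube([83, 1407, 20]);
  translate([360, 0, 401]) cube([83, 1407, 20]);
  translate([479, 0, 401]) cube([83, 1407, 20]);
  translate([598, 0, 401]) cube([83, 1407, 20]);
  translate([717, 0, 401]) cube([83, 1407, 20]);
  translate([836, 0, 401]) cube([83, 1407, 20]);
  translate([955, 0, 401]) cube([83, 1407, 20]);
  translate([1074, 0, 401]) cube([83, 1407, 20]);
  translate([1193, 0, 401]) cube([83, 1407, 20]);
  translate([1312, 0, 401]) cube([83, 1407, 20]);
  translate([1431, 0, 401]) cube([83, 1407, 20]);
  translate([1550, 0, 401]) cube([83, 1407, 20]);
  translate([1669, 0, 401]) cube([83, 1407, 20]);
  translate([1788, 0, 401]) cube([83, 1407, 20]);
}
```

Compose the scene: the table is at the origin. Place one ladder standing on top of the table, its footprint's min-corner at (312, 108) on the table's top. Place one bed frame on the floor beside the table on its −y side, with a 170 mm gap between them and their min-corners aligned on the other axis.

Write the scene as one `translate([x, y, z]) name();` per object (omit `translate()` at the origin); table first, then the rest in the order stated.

table();
translate([312, 108, 770]) ladder();
translate([0, -1577, 0]) bed_frame();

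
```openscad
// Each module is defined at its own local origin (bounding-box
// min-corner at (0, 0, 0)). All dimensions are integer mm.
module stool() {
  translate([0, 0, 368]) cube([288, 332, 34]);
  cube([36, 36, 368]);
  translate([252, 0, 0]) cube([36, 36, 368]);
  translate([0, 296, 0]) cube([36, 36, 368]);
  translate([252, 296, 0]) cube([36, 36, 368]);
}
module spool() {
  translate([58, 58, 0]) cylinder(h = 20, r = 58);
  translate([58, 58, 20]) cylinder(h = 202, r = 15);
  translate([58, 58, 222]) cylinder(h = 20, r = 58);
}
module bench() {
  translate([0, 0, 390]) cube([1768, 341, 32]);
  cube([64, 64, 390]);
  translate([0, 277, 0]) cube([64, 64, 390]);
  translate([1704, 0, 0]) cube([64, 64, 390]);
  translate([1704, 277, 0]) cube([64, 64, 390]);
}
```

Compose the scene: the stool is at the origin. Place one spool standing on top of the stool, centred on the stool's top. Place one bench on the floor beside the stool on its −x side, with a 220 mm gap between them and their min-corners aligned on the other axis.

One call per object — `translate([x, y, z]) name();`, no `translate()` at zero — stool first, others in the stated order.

stool();
translate([86, 108, 402]) spool();
translate([-1988, 0, 0]) bench();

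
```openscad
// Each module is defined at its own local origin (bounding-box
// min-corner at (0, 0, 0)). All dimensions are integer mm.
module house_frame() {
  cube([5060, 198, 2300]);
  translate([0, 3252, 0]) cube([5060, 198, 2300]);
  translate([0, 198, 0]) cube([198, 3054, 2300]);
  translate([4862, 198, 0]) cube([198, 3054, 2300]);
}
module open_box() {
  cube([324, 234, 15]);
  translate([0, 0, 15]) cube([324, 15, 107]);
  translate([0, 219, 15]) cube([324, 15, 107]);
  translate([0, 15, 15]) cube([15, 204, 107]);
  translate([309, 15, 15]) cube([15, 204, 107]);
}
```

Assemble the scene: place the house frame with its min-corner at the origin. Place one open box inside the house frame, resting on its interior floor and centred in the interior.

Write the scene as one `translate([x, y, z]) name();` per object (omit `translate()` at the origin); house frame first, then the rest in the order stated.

house_frame();
translate([2368, 1608, 0]) open_box();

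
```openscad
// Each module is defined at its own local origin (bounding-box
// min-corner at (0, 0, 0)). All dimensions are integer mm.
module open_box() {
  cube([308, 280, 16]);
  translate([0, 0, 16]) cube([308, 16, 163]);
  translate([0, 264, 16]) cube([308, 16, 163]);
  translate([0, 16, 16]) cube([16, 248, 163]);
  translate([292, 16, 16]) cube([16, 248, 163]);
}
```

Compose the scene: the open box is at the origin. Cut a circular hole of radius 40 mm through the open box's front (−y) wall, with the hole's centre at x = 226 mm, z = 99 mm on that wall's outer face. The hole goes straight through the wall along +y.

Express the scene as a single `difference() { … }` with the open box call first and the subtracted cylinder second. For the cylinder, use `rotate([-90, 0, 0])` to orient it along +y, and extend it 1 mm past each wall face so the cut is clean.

difference() {
  open_box();
  translate([226, -1, 99]) rotate([-90, 0, 0]) cylinder(h = 18, r = 40);
}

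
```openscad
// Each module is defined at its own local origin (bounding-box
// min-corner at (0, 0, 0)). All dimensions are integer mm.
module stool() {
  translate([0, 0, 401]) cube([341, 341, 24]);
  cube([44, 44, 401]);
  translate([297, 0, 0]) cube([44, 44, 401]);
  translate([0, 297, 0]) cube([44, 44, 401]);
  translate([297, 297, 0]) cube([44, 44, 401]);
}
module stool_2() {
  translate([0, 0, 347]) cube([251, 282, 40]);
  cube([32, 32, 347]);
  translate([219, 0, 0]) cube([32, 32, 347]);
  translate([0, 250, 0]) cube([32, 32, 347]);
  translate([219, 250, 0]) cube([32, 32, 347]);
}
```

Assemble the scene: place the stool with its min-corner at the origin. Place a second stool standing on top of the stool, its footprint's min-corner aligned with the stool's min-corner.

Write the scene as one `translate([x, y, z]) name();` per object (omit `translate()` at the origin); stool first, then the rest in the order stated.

stool();
translate([0, 0, 425]) stool_2();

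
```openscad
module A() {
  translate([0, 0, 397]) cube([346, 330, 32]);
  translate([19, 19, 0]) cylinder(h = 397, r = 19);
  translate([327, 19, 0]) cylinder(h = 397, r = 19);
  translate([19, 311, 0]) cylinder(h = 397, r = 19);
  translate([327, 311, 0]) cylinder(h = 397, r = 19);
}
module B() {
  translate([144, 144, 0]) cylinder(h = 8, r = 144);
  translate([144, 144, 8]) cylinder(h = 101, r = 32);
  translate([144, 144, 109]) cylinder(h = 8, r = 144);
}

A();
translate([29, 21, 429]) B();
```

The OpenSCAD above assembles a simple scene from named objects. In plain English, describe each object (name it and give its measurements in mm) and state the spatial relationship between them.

A is a four-legged stool. The seat is 346×330 mm, 32 mm thick, top at z = 429 mm. It stands on four round legs, each 38 mm in diameter, from z = 0 to the seat underside, each leg's axis is inset half a diameter from the nearest pair of seat edges (so the leg's bounding box is flush with the corner).

B is a spool: two coaxial disc flanges of radius 144 mm and thickness 8 mm, joined by a core cylinder of radius 32 mm and height 101 mm. The lower flange rests on z = 0 and the three cylinders share a vertical axis.

The spool is on top of the stool, centred.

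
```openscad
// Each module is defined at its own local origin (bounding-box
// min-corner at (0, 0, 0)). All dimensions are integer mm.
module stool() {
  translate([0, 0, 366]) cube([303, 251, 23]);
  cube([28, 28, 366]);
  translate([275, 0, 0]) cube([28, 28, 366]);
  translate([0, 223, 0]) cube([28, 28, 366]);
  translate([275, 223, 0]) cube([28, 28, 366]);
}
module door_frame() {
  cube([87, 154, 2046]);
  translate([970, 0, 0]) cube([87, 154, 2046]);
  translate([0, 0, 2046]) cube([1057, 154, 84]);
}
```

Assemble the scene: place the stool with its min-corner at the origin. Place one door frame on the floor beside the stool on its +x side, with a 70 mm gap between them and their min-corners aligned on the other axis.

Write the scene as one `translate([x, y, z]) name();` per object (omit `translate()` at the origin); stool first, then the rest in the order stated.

stool();
translate([373, 0, 0]) door_frame();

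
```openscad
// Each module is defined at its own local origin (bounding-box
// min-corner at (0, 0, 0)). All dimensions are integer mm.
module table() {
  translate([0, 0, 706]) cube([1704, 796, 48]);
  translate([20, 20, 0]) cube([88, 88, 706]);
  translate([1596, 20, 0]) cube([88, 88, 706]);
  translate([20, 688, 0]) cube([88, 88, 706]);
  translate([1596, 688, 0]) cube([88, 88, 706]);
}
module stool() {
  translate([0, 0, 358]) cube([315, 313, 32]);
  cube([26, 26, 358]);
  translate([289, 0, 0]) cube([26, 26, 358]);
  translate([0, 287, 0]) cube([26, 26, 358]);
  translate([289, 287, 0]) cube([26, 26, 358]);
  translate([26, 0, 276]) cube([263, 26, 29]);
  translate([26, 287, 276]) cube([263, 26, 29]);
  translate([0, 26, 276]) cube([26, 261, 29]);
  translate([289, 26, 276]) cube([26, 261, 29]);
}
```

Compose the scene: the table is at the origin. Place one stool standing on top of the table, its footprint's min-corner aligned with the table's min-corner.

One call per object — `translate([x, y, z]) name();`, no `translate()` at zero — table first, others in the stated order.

table();
translate([0, 0, 754]) stool();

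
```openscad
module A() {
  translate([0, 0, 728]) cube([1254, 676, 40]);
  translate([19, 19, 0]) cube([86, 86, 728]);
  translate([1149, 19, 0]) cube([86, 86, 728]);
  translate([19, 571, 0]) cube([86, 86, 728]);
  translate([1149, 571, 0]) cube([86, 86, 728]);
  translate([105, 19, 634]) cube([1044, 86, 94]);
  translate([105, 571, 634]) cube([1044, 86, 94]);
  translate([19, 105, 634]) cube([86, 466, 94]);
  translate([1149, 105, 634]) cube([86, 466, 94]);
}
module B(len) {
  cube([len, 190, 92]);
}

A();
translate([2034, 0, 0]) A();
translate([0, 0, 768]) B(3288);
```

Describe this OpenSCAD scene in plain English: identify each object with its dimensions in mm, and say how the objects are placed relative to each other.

A is a table: top 1254 mm (x) × 676 mm (y), 40 mm thick, upper face at z = 768 mm, on four 86×86 mm square legs, each inset 19 mm from the nearest pair of top edges, running from z = 0 to the bottom of the top. Four apron rails, 86 mm thick and 94 mm tall, run between adjacent legs with their top edges flush with the underside of the top and their outer faces flush with the legs' outer faces.

B is a rectangular beam 3288 mm long (x), 190 mm deep (y), 92 mm thick (z).

The beam spans the tops of two tables placed 780 mm apart, resting at z = 768 mm.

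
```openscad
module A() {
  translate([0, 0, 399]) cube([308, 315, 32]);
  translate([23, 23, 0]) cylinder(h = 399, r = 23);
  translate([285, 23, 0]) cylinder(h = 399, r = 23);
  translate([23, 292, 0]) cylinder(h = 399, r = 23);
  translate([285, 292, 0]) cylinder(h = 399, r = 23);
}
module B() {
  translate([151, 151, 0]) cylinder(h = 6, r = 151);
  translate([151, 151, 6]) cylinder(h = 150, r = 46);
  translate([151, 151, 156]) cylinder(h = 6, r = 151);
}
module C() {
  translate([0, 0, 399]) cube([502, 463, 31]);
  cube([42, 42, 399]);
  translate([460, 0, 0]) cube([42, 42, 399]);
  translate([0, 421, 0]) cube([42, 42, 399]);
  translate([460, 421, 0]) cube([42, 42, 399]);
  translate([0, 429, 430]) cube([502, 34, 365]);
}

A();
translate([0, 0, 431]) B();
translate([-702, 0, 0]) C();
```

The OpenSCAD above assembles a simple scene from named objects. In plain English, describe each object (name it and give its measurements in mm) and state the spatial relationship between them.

A is a four-legged stool. The seat is a 308×315×32 mm slab whose top surface is at z = 431 mm; four round legs, each 46 mm in diameter, run from the floor (z = 0) to the underside of the seat, each leg's axis is inset half a diameter from the nearest pair of seat edges (so the leg's bounding box is flush with the corner).

B is a spool: two coaxial disc flanges of radius 151 mm and thickness 6 mm, joined by a core cylinder of radius 46 mm and height 150 mm. The lower flange rests on z = 0 and the three cylinders share a vertical axis.

C is a chair: 502×463 mm seat, 31 mm thick, top at z = 430 mm, on four 42 mm square corner legs flush with the seat edges. A 34 mm thick backrest slab spans the full seat width, extending 365 mm above the seat top, its back face flush with the seat's +y edge.

The spool is on top of the stool. The chair is on the floor beside the stool on its −x side.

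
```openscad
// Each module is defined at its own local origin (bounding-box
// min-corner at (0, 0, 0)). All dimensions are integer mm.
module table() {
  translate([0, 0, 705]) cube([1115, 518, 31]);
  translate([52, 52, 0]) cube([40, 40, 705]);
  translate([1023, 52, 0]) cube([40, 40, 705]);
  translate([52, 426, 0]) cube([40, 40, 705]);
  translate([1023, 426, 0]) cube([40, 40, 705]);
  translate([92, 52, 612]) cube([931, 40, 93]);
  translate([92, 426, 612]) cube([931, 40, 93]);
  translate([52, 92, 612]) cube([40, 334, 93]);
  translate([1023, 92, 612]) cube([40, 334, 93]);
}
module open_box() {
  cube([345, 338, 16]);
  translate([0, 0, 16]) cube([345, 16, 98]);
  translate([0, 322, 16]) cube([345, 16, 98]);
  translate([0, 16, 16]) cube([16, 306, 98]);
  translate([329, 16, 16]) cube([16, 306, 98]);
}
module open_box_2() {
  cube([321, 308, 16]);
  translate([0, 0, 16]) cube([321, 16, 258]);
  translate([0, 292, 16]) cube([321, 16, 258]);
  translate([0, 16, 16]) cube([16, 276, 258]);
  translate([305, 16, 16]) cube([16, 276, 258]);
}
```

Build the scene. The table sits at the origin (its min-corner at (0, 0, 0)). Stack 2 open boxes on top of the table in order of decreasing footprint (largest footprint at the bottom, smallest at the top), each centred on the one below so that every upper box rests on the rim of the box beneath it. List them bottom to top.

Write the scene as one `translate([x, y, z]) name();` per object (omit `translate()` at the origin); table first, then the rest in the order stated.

table();
translate([385, 90, 736]) open_box();
translate([397, 105, 850]) open_box_2();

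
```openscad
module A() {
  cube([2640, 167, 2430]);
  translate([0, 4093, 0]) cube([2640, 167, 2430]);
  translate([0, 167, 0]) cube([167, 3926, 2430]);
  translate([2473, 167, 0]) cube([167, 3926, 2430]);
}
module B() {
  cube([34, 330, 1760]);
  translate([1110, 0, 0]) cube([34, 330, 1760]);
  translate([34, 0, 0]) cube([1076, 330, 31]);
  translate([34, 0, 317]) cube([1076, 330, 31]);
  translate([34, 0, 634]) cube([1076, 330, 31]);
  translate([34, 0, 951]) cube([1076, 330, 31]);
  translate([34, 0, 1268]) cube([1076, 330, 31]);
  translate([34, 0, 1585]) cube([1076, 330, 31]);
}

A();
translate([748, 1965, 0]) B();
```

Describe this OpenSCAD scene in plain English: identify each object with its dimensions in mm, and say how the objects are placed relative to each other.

A is a box-shaped house frame (walls only): outside footprint 2640×4260 mm, wall height 2430 mm, wall thickness 167 mm. The two y-facing walls run the full x-width; the two x-facing walls fit between the inner faces of the y-facing walls.

B is a bookshelf 1144 mm wide overall, 330 mm deep and 1760 mm tall. The two sides are 34 mm thick vertical panels. 6 horizontal shelves of 31 mm thickness span between the inner faces of the sides; the lowest shelf sits on the floor and shelves are stacked with a clear vertical gap of 286 mm between each pair.

The bookshelf sits inside the house frame, centred.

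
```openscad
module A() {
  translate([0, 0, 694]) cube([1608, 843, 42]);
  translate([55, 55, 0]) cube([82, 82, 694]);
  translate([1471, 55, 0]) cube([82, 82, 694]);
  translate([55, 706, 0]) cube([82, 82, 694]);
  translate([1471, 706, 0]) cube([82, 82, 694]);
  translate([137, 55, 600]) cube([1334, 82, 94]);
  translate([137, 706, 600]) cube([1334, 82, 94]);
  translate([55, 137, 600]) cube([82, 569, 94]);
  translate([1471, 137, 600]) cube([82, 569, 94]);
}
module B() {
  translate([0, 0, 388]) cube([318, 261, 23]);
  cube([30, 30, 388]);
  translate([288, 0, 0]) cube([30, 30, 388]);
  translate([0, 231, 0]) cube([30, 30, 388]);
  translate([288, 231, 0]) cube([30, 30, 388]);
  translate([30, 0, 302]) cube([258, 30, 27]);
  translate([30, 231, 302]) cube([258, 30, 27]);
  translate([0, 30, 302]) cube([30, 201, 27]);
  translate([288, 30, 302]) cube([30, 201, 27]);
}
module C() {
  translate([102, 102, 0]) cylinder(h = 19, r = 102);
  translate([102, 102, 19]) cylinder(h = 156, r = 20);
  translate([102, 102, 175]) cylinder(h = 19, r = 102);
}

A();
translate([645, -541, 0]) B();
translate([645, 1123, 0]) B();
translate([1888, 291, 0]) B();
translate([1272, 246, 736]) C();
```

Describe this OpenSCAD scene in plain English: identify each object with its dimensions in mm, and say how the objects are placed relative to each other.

A is a table: top 1608 mm (x) × 843 mm (y), 42 mm thick, upper face at z = 736 mm, on four 82×82 mm square legs, each inset 55 mm from the nearest pair of top edges, running from z = 0 to the bottom of the top. Four apron rails, 82 mm thick and 94 mm tall, run between adjacent legs with their top edges flush with the underside of the top and their outer faces flush with the legs' outer faces.

B is a four-legged stool. The seat is 318×261 mm, 23 mm thick, top at z = 411 mm. It stands on four square legs, each 30×30 mm in cross-section, from z = 0 to the seat underside, each flush with a corner of the seat. Four stretchers, 30 mm wide and 27 mm tall, connect adjacent legs with their undersides at z = 302 mm, each running between the inner faces of the legs it joins and aligned with the legs' outer faces on the other axis.

C is a spool: two coaxial disc flanges of radius 102 mm and thickness 19 mm, joined by a core cylinder of radius 20 mm and height 156 mm. The lower flange rests on z = 0 and the three cylinders share a vertical axis.

Three stools sit around the table at the −y, +y, +x sides. The spool is on top of the table.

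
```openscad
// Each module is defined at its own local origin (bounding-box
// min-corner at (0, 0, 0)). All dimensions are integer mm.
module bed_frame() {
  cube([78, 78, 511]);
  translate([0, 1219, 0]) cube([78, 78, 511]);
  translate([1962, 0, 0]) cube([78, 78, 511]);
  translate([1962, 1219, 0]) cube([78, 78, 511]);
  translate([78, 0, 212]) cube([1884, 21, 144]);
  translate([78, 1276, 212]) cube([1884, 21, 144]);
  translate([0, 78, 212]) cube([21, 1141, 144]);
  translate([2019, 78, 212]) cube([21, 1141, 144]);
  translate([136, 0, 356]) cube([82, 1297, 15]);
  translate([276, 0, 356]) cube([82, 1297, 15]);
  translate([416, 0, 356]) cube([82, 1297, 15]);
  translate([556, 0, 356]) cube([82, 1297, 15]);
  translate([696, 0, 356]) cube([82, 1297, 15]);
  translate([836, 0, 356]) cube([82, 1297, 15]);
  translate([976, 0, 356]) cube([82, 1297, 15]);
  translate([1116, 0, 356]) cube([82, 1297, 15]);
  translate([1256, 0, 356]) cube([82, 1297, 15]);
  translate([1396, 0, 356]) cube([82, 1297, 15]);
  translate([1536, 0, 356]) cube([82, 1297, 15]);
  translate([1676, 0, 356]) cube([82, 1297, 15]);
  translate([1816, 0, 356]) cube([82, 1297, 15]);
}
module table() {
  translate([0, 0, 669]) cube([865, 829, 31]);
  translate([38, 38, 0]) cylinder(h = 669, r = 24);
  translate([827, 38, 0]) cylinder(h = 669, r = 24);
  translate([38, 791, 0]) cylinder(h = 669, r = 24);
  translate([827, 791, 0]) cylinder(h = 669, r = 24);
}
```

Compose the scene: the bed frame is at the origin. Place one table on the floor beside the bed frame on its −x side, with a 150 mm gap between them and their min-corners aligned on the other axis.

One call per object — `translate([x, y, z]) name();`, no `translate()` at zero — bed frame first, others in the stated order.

bed_frame();
translate([-1015, 0, 0]) table();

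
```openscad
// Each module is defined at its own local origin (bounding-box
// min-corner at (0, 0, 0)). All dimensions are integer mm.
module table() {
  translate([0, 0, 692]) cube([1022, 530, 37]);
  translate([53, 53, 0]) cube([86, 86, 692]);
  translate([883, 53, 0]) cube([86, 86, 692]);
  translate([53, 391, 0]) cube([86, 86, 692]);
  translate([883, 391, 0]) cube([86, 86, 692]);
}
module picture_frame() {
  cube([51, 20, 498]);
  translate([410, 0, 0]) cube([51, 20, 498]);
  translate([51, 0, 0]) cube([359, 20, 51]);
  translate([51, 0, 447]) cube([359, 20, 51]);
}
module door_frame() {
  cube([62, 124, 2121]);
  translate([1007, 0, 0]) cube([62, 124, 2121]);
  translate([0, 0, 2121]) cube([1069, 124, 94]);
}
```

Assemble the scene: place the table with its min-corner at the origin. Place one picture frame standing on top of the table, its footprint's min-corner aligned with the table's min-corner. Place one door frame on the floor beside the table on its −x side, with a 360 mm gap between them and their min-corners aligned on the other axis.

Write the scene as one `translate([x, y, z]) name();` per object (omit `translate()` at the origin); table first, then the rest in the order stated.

table();
translate([0, 0, 729]) picture_frame();
translate([-1429, 0, 0]) door_frame();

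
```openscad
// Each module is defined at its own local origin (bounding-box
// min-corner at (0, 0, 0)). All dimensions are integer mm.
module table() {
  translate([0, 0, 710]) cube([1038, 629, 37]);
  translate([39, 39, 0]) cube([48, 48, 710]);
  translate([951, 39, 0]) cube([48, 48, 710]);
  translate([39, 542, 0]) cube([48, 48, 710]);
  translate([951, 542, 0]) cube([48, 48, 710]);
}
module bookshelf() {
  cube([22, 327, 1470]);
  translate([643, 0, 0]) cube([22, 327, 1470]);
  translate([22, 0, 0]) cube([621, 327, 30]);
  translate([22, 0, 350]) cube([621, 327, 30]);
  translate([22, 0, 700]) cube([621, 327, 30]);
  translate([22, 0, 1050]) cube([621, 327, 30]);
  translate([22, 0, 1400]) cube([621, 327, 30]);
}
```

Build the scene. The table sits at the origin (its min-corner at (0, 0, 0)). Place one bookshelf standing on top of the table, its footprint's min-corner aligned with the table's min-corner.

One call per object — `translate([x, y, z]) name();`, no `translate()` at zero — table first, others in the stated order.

table();
translate([0, 0, 747]) bookshelf();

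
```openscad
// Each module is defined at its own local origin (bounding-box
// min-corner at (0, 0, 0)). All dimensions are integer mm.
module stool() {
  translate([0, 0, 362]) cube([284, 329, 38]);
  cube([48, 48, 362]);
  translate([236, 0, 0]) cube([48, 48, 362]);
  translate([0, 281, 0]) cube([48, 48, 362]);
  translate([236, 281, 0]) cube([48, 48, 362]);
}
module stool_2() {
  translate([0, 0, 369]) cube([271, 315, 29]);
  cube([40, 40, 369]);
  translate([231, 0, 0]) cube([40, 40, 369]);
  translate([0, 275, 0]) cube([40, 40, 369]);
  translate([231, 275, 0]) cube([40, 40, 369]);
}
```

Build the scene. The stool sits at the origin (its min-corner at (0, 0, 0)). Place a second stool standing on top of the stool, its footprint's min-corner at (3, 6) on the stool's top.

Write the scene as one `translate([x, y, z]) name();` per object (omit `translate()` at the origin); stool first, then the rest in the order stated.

stool();
translate([3, 6, 400]) stool_2();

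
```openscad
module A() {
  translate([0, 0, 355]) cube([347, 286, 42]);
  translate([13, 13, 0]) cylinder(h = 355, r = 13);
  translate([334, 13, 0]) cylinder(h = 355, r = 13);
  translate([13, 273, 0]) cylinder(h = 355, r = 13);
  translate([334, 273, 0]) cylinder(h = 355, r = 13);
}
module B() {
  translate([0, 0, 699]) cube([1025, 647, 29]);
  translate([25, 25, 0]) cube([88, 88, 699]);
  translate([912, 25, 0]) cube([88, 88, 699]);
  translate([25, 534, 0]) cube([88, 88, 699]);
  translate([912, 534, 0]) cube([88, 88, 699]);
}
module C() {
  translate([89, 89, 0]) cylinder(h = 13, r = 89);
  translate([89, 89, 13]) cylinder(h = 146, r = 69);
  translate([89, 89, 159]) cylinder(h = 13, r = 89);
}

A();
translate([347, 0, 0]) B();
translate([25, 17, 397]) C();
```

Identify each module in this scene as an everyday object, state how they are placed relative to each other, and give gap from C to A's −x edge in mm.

The spool's min-x is at 25; the stool's min-x is 0; gap = 25 mm.

A is a stool. B is a table. C is a spool. The table is against the stool's +x side, with their −y faces flush. The spool is on top of the stool. The gap from the spool to the stool's −x edge is 25 mm.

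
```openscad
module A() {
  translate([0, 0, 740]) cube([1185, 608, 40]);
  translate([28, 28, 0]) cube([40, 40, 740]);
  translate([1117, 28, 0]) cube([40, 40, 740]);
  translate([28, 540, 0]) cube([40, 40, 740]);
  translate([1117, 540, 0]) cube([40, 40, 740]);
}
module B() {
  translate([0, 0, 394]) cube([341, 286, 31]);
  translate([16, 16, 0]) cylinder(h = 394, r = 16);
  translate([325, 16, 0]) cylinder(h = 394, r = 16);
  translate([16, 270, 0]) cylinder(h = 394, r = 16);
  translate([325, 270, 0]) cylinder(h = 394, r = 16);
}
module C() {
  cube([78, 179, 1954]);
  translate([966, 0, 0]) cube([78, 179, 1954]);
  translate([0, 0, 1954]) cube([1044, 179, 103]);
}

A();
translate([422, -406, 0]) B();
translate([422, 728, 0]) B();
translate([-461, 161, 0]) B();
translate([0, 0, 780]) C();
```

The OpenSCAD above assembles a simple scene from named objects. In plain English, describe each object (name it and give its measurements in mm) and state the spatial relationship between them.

A is a table with a 1185×608 mm rectangular top, 40 mm thick, top surface at z = 780 mm, supported by four 40×40 mm square legs, each inset 28 mm from the nearest pair of top edges, running from the floor.

B is a four-legged stool. The seat is 341×286 mm, 31 mm thick, top at z = 425 mm. It stands on four round legs, each 32 mm in diameter, from z = 0 to the seat underside, each leg's axis is inset half a diameter from the nearest pair of seat edges (so the leg's bounding box is flush with the corner).

C is a rectangular door frame: two vertical jambs of 78×179 mm section, 1954 mm tall, with a clear opening 888 mm wide between their inner faces. A header 103 mm tall and 179 mm deep lies on top of the jambs and spans the full outside width.

Three stools sit around the table at the −y, +y, −x sides. The door frame is on top of the table.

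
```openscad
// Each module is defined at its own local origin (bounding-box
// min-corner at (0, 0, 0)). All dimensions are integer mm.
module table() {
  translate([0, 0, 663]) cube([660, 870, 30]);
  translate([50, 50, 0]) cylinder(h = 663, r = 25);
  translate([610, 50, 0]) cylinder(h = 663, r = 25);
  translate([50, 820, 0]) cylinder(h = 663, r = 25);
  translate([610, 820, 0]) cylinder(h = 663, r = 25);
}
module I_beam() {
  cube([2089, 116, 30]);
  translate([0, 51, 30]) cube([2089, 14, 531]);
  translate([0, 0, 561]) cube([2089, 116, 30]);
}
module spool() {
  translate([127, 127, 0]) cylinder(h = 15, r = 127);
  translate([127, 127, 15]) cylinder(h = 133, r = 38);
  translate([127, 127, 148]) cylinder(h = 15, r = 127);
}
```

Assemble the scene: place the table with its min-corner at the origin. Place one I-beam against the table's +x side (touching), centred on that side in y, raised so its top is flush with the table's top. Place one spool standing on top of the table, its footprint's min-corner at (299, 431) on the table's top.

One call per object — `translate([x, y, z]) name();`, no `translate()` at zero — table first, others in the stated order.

table();
translate([660, 377, 102]) I_beam();
translate([299, 431, 693]) spool();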